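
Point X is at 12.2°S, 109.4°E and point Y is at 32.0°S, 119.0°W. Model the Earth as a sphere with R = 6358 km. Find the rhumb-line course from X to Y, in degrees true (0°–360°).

Δψ = ln[tan(π/4+φ₂/2)/tan(π/4+φ₁/2)] = -0.3755
Δλ = +2.2969 rad (taken the short way round)
course = atan2(Δλ, Δψ) = 99.28°

99.3°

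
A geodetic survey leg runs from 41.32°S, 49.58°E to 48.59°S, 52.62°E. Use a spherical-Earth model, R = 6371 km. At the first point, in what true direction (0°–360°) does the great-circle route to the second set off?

θ = atan2( sin Δλ·cos φ₂ ,  cos φ₁ sin φ₂ − sin φ₁ cos φ₂ cos Δλ )
  = atan2(+0.0351, -0.1272) = 164.58°

164.6°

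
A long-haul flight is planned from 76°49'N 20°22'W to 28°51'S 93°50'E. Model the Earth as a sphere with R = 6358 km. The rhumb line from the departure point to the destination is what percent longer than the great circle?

Great circle: σ = 2.1552 rad → d_gc = Rσ = 13702.7 km
Rhumb: Δφ = -1.8442, Δλ = +1.9932, Δψ = -2.6843, q = Δφ/Δψ = 0.6871 → d_rh = R√(Δφ²+q²Δλ²) = 14604.7 km
Excess = (14604.7 − 13702.7) / 13702.7 = 902.0 / 13702.7 = 6.58% ≈ 6.6%

6.6%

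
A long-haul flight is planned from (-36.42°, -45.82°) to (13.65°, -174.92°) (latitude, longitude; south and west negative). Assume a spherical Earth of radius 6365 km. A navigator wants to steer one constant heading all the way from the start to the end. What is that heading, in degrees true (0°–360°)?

Meridional parts: M(φ₁)=-0.6834, M(φ₂)=+0.2405 → ΔM = +0.9239;  Δλ = -2.2532 rad
tan C = Δλ / ΔM = -2.4389 → C = 292.30°

292.3°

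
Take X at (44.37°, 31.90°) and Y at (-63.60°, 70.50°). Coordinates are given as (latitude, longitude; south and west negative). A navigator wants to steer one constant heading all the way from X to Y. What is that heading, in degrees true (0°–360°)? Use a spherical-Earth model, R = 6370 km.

163.8°

Δψ = ln[tan(π/4+φ₂/2)/tan(π/4+φ₁/2)] = -2.3160
Δλ = +0.6737 rad (taken the short way round)
course = atan2(Δλ, Δψ) = 163.78°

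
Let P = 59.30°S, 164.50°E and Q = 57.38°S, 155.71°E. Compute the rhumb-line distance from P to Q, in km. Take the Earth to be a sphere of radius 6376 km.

Rhumb course C = atan2(Δλ, Δψ) with Δψ = ln[tan(π/4+φ₂/2)/tan(π/4+φ₁/2)] = +0.0639, Δλ = -0.1534 → C = 292.60°
d = R·|Δφ| / |cos C| = 6376·0.03351 / 0.38431 = 556 km

556 km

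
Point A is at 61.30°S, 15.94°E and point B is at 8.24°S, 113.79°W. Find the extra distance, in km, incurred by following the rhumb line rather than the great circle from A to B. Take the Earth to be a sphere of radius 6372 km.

1299 km

Great circle: cos σ = sin φ₁ sin φ₂ + cos φ₁ cos φ₂ cos Δλ,  σ = 1.7498 rad → d_gc = 11149.8 km
Rhumb line: Δψ = +1.2189, q = Δφ/Δψ = 0.7597, d_rh = R√(Δφ²+q²Δλ²) = 12448.6 km
Excess = 12448.6 − 11149.8 = 1298.8 ≈ 1299 km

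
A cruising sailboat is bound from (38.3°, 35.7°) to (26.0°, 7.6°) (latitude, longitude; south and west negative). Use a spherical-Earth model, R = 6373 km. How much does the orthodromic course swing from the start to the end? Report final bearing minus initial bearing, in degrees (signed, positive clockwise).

-15.3°

Initial bearing θ₁ = atan2(sin Δλ cos φ₂, cos φ₁ sin φ₂ − sin φ₁ cos φ₂ cos Δλ) = 250.81°
Final bearing θ₂ = (initial bearing from the destination back to the start) + 180° = 235.55°
Δθ = θ₂ − θ₁ = -15.3°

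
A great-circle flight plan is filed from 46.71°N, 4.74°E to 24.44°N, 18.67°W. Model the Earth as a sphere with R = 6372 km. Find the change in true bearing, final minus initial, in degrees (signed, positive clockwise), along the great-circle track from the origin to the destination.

Initial bearing θ₁ = atan2(sin Δλ cos φ₂, cos φ₁ sin φ₂ − sin φ₁ cos φ₂ cos Δλ) = 228.11°
Final bearing θ₂ = (initial bearing from the destination back to the start) + 180° = 214.10°
Δθ = θ₂ − θ₁ = -14.0°

-14.0°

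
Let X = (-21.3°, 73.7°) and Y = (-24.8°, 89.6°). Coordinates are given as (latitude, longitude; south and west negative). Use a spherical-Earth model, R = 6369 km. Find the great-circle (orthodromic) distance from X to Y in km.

cos σ = sin φ₁ sin φ₂ + cos φ₁ cos φ₂ cos Δλ
      = sin(-21.30°)sin(-24.80°) + cos(-21.30°)cos(-24.80°)cos(15.90°) = 0.9658
σ = 15.033° → d = Rσ = 6369·0.26237 = 1671 km

1671 km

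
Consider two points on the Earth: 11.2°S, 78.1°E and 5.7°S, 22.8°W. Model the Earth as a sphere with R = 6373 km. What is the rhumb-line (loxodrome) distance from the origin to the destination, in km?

Δψ = ln[tan(π/4+φ₂/2)/tan(π/4+φ₁/2)] = +0.0971;  Δφ = +0.0960 rad,  Δλ = -1.7610 rad
q = Δφ/Δψ = 0.9887
d = R·√(Δφ² + q²Δλ²) = 6373·1.74387 = 11114 km

11114 km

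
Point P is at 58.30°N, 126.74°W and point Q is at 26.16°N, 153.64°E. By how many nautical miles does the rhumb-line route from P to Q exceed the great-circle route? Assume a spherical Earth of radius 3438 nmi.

161 nmi

Great circle: cos σ = sin φ₁ sin φ₂ + cos φ₁ cos φ₂ cos Δλ,  σ = 1.0927 rad → d_gc = 3756.7 nmi
Rhumb line: Δψ = -0.7858, q = Δφ/Δψ = 0.7139, d_rh = R√(Δφ²+q²Δλ²) = 3918.1 nmi
Excess = 3918.1 − 3756.7 = 161.4 ≈ 161 nmi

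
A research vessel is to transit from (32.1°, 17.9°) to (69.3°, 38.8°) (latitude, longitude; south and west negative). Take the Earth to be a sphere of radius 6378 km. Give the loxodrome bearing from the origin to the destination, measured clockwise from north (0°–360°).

Meridional parts: M(φ₁)=+0.5921, M(φ₂)=+1.7003 → ΔM = +1.1082;  Δλ = +0.3648 rad
tan C = Δλ / ΔM = +0.3292 → C = 18.22°

18.2°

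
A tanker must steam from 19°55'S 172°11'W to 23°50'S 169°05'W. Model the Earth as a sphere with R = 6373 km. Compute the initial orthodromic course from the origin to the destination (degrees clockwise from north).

N = sin Δλ·cos φ₂ = +0.0495;  D = cos φ₁ sin φ₂ − sin φ₁ cos φ₂ cos Δλ = -0.0688
initial course = atan2(N, D) = 144.27°

144.3°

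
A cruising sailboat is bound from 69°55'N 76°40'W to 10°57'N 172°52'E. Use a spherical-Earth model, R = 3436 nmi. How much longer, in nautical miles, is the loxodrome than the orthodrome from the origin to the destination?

Great circle: cos σ = sin φ₁ sin φ₂ + cos φ₁ cos φ₂ cos Δλ,  σ = 1.5102 rad → d_gc = 5189.2 nmi
Rhumb line: Δψ = -1.5389, q = Δφ/Δψ = 0.6688, d_rh = R√(Δφ²+q²Δλ²) = 5668.6 nmi
Excess = 5668.6 − 5189.2 = 479.4 ≈ 479 nmi

479 nmi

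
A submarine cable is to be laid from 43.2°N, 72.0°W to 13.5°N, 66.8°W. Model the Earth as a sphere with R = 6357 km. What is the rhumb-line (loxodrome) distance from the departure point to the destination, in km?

3333 km

Rhumb course C = atan2(Δλ, Δψ) with Δψ = ln[tan(π/4+φ₂/2)/tan(π/4+φ₁/2)] = -0.5998, Δλ = +0.0908 → C = 171.40°
d = R·|Δφ| / |cos C| = 6357·0.51836 / 0.98874 = 3333 km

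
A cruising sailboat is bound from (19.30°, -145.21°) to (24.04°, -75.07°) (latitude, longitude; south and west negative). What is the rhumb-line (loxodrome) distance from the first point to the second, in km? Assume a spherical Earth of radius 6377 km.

Rhumb course C = atan2(Δλ, Δψ) with Δψ = ln[tan(π/4+φ₂/2)/tan(π/4+φ₁/2)] = +0.0891, Δλ = +1.2242 → C = 85.84°
d = R·|Δφ| / |cos C| = 6377·0.08273 / 0.07255 = 7271 km

7271 km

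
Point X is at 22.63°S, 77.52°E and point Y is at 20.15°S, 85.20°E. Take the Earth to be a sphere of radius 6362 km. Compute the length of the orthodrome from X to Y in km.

840 km

cos σ = sin φ₁ sin φ₂ + cos φ₁ cos φ₂ cos Δλ
      = sin(-22.63°)sin(-20.15°) + cos(-22.63°)cos(-20.15°)cos(7.68°) = 0.9913
σ = 7.567° → d = Rσ = 6362·0.13208 = 840 km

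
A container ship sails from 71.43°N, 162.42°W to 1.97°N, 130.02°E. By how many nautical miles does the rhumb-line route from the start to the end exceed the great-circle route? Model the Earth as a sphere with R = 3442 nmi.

134 nmi

Great circle: cos σ = sin φ₁ sin φ₂ + cos φ₁ cos φ₂ cos Δλ,  σ = 1.4161 rad → d_gc = 4874.2 nmi
Rhumb line: Δψ = -1.7766, q = Δφ/Δψ = 0.6824, d_rh = R√(Δφ²+q²Δλ²) = 5008.2 nmi
Excess = 5008.2 − 4874.2 = 134.0 ≈ 134 nmi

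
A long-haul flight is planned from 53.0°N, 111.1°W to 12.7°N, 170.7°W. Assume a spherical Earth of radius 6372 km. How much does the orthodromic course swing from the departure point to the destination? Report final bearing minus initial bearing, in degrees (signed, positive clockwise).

Initial bearing θ₁ = atan2(sin Δλ cos φ₂, cos φ₁ sin φ₂ − sin φ₁ cos φ₂ cos Δλ) = 252.71°
Final bearing θ₂ = (initial bearing from the destination back to the start) + 180° = 216.09°
Δθ = θ₂ − θ₁ = -36.6°

-36.6°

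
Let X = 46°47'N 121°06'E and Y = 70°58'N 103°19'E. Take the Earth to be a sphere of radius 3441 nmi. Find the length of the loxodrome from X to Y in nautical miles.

1544 nmi

Rhumb course C = atan2(Δλ, Δψ) with Δψ = ln[tan(π/4+φ₂/2)/tan(π/4+φ₁/2)] = +0.8598, Δλ = -0.3104 → C = 340.15°
d = R·|Δφ| / |cos C| = 3441·0.42208 / 0.94059 = 1544 nmi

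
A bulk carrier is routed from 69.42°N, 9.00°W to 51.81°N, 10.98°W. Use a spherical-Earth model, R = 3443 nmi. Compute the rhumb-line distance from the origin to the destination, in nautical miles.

Δψ = ln[tan(π/4+φ₂/2)/tan(π/4+φ₁/2)] = -0.6454;  Δφ = -0.3074 rad,  Δλ = -0.0346 rad
q = Δφ/Δψ = 0.4762
d = R·√(Δφ² + q²Δλ²) = 3443·0.30779 = 1060 nmi

1060 nmi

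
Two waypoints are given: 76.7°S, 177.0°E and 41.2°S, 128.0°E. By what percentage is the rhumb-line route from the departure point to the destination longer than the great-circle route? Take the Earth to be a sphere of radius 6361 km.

Great circle: σ = 0.7158 rad → d_gc = Rσ = 4553.1 km
Rhumb: Δφ = +0.6196, Δλ = -0.8552, Δψ = +1.3586, q = Δφ/Δψ = 0.4560 → d_rh = R√(Δφ²+q²Δλ²) = 4657.1 km
Excess = (4657.1 − 4553.1) / 4553.1 = 104.0 / 4553.1 = 2.28% ≈ 2.3%

2.3%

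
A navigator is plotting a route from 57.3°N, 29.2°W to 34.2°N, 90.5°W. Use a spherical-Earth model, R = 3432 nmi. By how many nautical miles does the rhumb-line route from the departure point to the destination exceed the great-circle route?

Great circle: cos σ = sin φ₁ sin φ₂ + cos φ₁ cos φ₂ cos Δλ,  σ = 0.8127 rad → d_gc = 2789.0 nmi
Rhumb line: Δψ = -0.5905, q = Δφ/Δψ = 0.6828, d_rh = R√(Δφ²+q²Δλ²) = 2863.7 nmi
Excess = 2863.7 − 2789.0 = 74.7 ≈ 75 nmi

75 nmi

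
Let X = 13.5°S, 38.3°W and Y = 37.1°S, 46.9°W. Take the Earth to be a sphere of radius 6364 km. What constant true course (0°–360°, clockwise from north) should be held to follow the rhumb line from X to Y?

Δψ = ln[tan(π/4+φ₂/2)/tan(π/4+φ₁/2)] = -0.4603
Δλ = -0.1501 rad (taken the short way round)
course = atan2(Δλ, Δψ) = 198.06°

198.1°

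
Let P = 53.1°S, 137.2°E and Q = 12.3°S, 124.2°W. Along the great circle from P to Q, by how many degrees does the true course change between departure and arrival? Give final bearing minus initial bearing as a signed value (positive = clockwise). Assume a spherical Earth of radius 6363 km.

-67.7°

At departure: θ₁ = atan2(sin Δλ cos φ₂, cos φ₁ sin φ₂ − sin φ₁ cos φ₂ cos Δλ) = 104.22°
At arrival: θ₂ = atan2(sin Δλ cos φ₁, −cos φ₂ sin φ₁ + sin φ₂ cos φ₁ cos Δλ) = 36.56°
Δθ = θ₂ − θ₁ = -67.7°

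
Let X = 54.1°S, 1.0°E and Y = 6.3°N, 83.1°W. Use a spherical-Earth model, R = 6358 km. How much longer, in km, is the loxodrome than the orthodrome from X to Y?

228 km

Great circle: cos σ = sin φ₁ sin φ₂ + cos φ₁ cos φ₂ cos Δλ,  σ = 1.5998 rad → d_gc = 10171.4 km
Rhumb line: Δψ = +1.2373, q = Δφ/Δψ = 0.8520, d_rh = R√(Δφ²+q²Δλ²) = 10399.1 km
Excess = 10399.1 − 10171.4 = 227.7 ≈ 228 km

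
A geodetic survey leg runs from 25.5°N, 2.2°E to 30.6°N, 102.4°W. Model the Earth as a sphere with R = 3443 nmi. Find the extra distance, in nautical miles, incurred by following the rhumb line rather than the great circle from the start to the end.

Great circle: cos σ = sin φ₁ sin φ₂ + cos φ₁ cos φ₂ cos Δλ,  σ = 1.5475 rad → d_gc = 5328.0 nmi
Rhumb line: Δψ = +0.1009, q = Δφ/Δψ = 0.8821, d_rh = R√(Δφ²+q²Δλ²) = 5552.9 nmi
Excess = 5552.9 − 5328.0 = 224.9 ≈ 225 nmi

225 nmi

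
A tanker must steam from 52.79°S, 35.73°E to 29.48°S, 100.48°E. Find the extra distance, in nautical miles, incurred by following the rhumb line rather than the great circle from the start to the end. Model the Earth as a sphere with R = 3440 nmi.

80 nmi

Great circle: cos σ = sin φ₁ sin φ₂ + cos φ₁ cos φ₂ cos Δλ,  σ = 0.9065 rad → d_gc = 3118.4 nmi
Rhumb line: Δψ = +0.5499, q = Δφ/Δψ = 0.7398, d_rh = R√(Δφ²+q²Δλ²) = 3198.6 nmi
Excess = 3198.6 − 3118.4 = 80.2 ≈ 80 nmi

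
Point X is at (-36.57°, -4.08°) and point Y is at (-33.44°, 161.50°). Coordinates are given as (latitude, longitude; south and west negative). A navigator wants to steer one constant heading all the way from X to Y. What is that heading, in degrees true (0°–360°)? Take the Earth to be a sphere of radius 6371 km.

Δψ = ln[tan(π/4+φ₂/2)/tan(π/4+φ₁/2)] = +0.0667
Δλ = +2.8899 rad (taken the short way round)
course = atan2(Δλ, Δψ) = 88.68°

88.7°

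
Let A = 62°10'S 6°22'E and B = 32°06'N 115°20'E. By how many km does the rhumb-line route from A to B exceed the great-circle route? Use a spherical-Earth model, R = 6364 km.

Great circle: cos σ = sin φ₁ sin φ₂ + cos φ₁ cos φ₂ cos Δλ,  σ = 2.2124 rad → d_gc = 14079.6 km
Rhumb line: Δψ = +1.9873, q = Δφ/Δψ = 0.8279, d_rh = R√(Δφ²+q²Δλ²) = 14492.6 km
Excess = 14492.6 − 14079.6 = 413.0 ≈ 413 km

413 km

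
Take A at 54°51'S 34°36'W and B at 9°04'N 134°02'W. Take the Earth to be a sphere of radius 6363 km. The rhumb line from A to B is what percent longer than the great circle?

Great circle: σ = 1.7947 rad → d_gc = Rσ = 11419.6 km
Rhumb: Δφ = +1.1156, Δλ = -1.7354, Δψ = +1.3086, q = Δφ/Δψ = 0.8525 → d_rh = R√(Δφ²+q²Δλ²) = 11790.0 km
Excess = (11790.0 − 11419.6) / 11419.6 = 370.4 / 11419.6 = 3.24% ≈ 3.2%

3.2%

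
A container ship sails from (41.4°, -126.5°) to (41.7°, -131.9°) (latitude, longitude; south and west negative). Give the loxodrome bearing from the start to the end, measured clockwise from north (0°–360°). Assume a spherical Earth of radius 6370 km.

274.2°

Δψ = ln[tan(π/4+φ₂/2)/tan(π/4+φ₁/2)] = +0.0070
Δλ = -0.0942 rad (taken the short way round)
course = atan2(Δλ, Δψ) = 274.25°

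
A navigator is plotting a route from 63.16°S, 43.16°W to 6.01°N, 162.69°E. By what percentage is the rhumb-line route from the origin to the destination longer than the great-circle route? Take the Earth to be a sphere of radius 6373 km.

16.3%

Great circle: σ = 2.0915 rad → d_gc = Rσ = 13329.3 km
Rhumb: Δφ = +1.2072, Δλ = -2.6904, Δψ = +1.5380, q = Δφ/Δψ = 0.7849 → d_rh = R√(Δφ²+q²Δλ²) = 15502.3 km
Excess = (15502.3 − 13329.3) / 13329.3 = 2173.0 / 13329.3 = 16.30% ≈ 16.3%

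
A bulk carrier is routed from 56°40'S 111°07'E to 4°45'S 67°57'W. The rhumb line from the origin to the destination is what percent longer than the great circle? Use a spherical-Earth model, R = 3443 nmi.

29.5%

Great circle: σ = 2.0696 rad → d_gc = Rσ = 7125.6 nmi
Rhumb: Δφ = +0.9061, Δλ = -3.1253, Δψ = +1.1230, q = Δφ/Δψ = 0.8068 → d_rh = R√(Δφ²+q²Δλ²) = 9225.5 nmi
Excess = (9225.5 − 7125.6) / 7125.6 = 2099.9 / 7125.6 = 29.47% ≈ 29.5%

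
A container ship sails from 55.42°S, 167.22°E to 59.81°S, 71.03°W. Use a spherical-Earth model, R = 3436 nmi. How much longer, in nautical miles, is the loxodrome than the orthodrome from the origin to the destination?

565 nmi

Great circle: cos σ = sin φ₁ sin φ₂ + cos φ₁ cos φ₂ cos Δλ,  σ = 0.9746 rad → d_gc = 3348.8 nmi
Rhumb line: Δψ = -0.1433, q = Δφ/Δψ = 0.5348, d_rh = R√(Δφ²+q²Δλ²) = 3913.8 nmi
Excess = 3913.8 − 3348.8 = 565.0 ≈ 565 nmi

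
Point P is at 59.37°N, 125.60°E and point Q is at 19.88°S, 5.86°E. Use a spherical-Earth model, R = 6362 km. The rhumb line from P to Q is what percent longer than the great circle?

Great circle: σ = 2.1297 rad → d_gc = Rσ = 13549.4 km
Rhumb: Δφ = -1.3832, Δλ = -2.0899, Δψ = -1.6493, q = Δφ/Δψ = 0.8386 → d_rh = R√(Δφ²+q²Δλ²) = 14204.3 km
Excess = (14204.3 − 13549.4) / 13549.4 = 654.9 / 13549.4 = 4.83% ≈ 4.8%

4.8%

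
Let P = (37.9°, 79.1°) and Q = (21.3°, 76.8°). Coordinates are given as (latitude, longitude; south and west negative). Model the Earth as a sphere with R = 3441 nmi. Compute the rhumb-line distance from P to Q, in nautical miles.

1004 nmi

Rhumb course C = atan2(Δλ, Δψ) with Δψ = ln[tan(π/4+φ₂/2)/tan(π/4+φ₁/2)] = -0.3351, Δλ = -0.0401 → C = 186.83°
d = R·|Δφ| / |cos C| = 3441·0.28972 / 0.99290 = 1004 nmi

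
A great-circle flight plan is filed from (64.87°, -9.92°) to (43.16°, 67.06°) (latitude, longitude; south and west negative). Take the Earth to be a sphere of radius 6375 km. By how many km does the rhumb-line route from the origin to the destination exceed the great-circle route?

Great circle: cos σ = sin φ₁ sin φ₂ + cos φ₁ cos φ₂ cos Δλ,  σ = 0.8106 rad → d_gc = 5167.4 km
Rhumb line: Δψ = -0.6644, q = Δφ/Δψ = 0.5703, d_rh = R√(Δφ²+q²Δλ²) = 5449.2 km
Excess = 5449.2 − 5167.4 = 281.8 ≈ 282 km

282 km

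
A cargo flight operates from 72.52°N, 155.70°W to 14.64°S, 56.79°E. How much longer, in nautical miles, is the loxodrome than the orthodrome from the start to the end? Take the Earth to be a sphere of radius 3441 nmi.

1057 nmi

Great circle: cos σ = sin φ₁ sin φ₂ + cos φ₁ cos φ₂ cos Δλ,  σ = 2.0785 rad → d_gc = 7152.3 nmi
Rhumb line: Δψ = -2.1309, q = Δφ/Δψ = 0.7139, d_rh = R√(Δφ²+q²Δλ²) = 8209.7 nmi
Excess = 8209.7 − 7152.3 = 1057.4 ≈ 1057 nmi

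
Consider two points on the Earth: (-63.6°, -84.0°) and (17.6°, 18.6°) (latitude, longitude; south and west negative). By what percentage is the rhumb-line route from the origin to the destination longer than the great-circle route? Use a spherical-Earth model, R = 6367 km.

Great circle: σ = 1.9426 rad → d_gc = Rσ = 12368.5 km
Rhumb: Δφ = +1.4172, Δλ = +1.7907, Δψ = +1.7622, q = Δφ/Δψ = 0.8042 → d_rh = R√(Δφ²+q²Δλ²) = 12864.5 km
Excess = (12864.5 − 12368.5) / 12368.5 = 496.0 / 12368.5 = 4.01% ≈ 4.0%

4.0%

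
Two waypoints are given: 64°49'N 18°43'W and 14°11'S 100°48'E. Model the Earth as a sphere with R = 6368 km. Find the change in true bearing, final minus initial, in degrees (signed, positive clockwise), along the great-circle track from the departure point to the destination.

At departure: θ₁ = atan2(sin Δλ cos φ₂, cos φ₁ sin φ₂ − sin φ₁ cos φ₂ cos Δλ) = 68.76°
At arrival: θ₂ = atan2(sin Δλ cos φ₁, −cos φ₂ sin φ₁ + sin φ₂ cos φ₁ cos Δλ) = 155.85°
Δθ = θ₂ − θ₁ = +87.1°

+87.1°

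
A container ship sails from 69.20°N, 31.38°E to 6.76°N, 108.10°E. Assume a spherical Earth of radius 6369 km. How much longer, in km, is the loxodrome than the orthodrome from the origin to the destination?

325 km

Great circle: cos σ = sin φ₁ sin φ₂ + cos φ₁ cos φ₂ cos Δλ,  σ = 1.3786 rad → d_gc = 8780.1 km
Rhumb line: Δψ = -1.5771, q = Δφ/Δψ = 0.6910, d_rh = R√(Δφ²+q²Δλ²) = 9105.1 km
Excess = 9105.1 − 8780.1 = 325.0 ≈ 325 km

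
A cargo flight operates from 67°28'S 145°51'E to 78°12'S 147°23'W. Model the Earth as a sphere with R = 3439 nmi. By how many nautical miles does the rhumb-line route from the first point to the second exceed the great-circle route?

Great circle: cos σ = sin φ₁ sin φ₂ + cos φ₁ cos φ₂ cos Δλ,  σ = 0.3624 rad → d_gc = 1246.3 nmi
Rhumb line: Δψ = -0.6564, q = Δφ/Δψ = 0.2854, d_rh = R√(Δφ²+q²Δλ²) = 1312.7 nmi
Excess = 1312.7 − 1246.3 = 66.4 ≈ 66 nmi

66 nmi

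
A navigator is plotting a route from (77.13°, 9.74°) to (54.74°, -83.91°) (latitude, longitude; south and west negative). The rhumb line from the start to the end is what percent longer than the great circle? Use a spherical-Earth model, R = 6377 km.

10.0%

Great circle: σ = 0.6635 rad → d_gc = Rσ = 4231.1 km
Rhumb: Δφ = -0.3908, Δλ = -1.6345, Δψ = -1.0359, q = Δφ/Δψ = 0.3772 → d_rh = R√(Δφ²+q²Δλ²) = 4655.2 km
Excess = (4655.2 − 4231.1) / 4231.1 = 424.1 / 4231.1 = 10.02% ≈ 10.0%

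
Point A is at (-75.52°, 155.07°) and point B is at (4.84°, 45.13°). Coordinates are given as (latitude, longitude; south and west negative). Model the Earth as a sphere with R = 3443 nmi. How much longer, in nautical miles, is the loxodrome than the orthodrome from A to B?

491 nmi

Great circle: cos σ = sin φ₁ sin φ₂ + cos φ₁ cos φ₂ cos Δλ,  σ = 1.7382 rad → d_gc = 5984.76 nmi
Rhumb line: Δψ = +2.1478, q = Δφ/Δψ = 0.6530, d_rh = R√(Δφ²+q²Δλ²) = 6475.34 nmi
Excess = 6475.34 − 5984.76 = 490.58 ≈ 491 nmi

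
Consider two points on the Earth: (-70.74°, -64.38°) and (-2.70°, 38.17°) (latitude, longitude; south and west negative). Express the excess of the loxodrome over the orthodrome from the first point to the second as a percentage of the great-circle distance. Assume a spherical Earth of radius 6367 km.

Great circle: σ = 1.5979 rad → d_gc = Rσ = 10174.0 km
Rhumb: Δφ = +1.1875, Δλ = +1.7898, Δψ = +1.7267, q = Δφ/Δψ = 0.6877 → d_rh = R√(Δφ²+q²Δλ²) = 10890.0 km
Excess = (10890.0 − 10174.0) / 10174.0 = 716.0 / 10174.0 = 7.04% ≈ 7.0%

7.0%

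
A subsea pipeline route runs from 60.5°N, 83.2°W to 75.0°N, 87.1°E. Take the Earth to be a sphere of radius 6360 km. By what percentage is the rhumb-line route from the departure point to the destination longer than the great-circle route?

44.0%

Great circle: σ = 0.7741 rad → d_gc = Rσ = 4923.1 km
Rhumb: Δφ = +0.2531, Δλ = +2.9723, Δψ = +0.6930, q = Δφ/Δψ = 0.3652 → d_rh = R√(Δφ²+q²Δλ²) = 7088.1 km
Excess = (7088.1 − 4923.1) / 4923.1 = 2165.0 / 4923.1 = 43.98% ≈ 44.0%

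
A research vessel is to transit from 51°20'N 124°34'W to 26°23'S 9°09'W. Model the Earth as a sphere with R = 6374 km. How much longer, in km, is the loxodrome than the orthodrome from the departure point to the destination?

311 km

Great circle: cos σ = sin φ₁ sin φ₂ + cos φ₁ cos φ₂ cos Δλ,  σ = 2.1984 rad → d_gc = 14012.5 km
Rhumb line: Δψ = -1.5251, q = Δφ/Δψ = 0.8894, d_rh = R√(Δφ²+q²Δλ²) = 14323.5 km
Excess = 14323.5 − 14012.5 = 311.0 ≈ 311 km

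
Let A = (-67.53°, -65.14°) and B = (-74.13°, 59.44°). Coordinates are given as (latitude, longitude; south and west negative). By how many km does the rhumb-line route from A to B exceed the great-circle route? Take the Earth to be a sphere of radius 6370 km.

Great circle: cos σ = sin φ₁ sin φ₂ + cos φ₁ cos φ₂ cos Δλ,  σ = 0.5925 rad → d_gc = 3774.3 km
Rhumb line: Δψ = -0.3543, q = Δφ/Δψ = 0.3252, d_rh = R√(Δφ²+q²Δλ²) = 4563.0 km
Excess = 4563.0 − 3774.3 = 788.7 ≈ 789 km

789 km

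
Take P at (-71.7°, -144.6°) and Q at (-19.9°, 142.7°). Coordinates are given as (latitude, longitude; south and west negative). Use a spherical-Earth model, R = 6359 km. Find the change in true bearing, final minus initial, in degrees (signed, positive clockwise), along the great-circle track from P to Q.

+60.8°

At departure: θ₁ = atan2(sin Δλ cos φ₂, cos φ₁ sin φ₂ − sin φ₁ cos φ₂ cos Δλ) = 280.02°
At arrival: θ₂ = atan2(sin Δλ cos φ₁, −cos φ₂ sin φ₁ + sin φ₂ cos φ₁ cos Δλ) = 340.80°
Δθ = θ₂ − θ₁ = +60.8°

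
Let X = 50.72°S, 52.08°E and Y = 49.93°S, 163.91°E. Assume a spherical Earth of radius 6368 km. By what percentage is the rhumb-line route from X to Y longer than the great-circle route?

Great circle: σ = 1.1143 rad → d_gc = Rσ = 7095.8 km
Rhumb: Δφ = +0.0138, Δλ = +1.9518, Δψ = +0.0216, q = Δφ/Δψ = 0.6384 → d_rh = R√(Δφ²+q²Δλ²) = 7935.4 km
Excess = (7935.4 − 7095.8) / 7095.8 = 839.6 / 7095.8 = 11.83% ≈ 11.8%

11.8%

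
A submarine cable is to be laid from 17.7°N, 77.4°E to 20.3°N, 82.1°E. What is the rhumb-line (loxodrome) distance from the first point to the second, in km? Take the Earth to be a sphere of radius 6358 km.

Rhumb course C = atan2(Δλ, Δψ) with Δψ = ln[tan(π/4+φ₂/2)/tan(π/4+φ₁/2)] = +0.0480, Δλ = +0.0820 → C = 59.67°
d = R·|Δφ| / |cos C| = 6358·0.04538 / 0.50503 = 571 km

571 km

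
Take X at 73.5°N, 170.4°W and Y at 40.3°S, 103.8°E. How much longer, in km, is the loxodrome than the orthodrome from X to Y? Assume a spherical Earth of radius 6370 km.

327 km

Great circle: cos σ = sin φ₁ sin φ₂ + cos φ₁ cos φ₂ cos Δλ,  σ = 2.2197 rad → d_gc = 14139.3 km
Rhumb line: Δψ = -2.7008, q = Δφ/Δψ = 0.7354, d_rh = R√(Δφ²+q²Δλ²) = 14466.6 km
Excess = 14466.6 − 14139.3 = 327.3 ≈ 327 km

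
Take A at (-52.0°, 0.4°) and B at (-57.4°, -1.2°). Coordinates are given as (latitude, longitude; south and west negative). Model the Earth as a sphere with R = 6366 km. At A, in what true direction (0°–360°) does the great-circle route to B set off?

N = sin Δλ·cos φ₂ = -0.0150;  D = cos φ₁ sin φ₂ − sin φ₁ cos φ₂ cos Δλ = -0.0943
initial course = atan2(N, D) = 189.07°

189.1°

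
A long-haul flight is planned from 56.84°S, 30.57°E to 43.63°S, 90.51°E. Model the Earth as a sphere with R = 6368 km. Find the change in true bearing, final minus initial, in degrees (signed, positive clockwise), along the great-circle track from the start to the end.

At departure: θ₁ = atan2(sin Δλ cos φ₂, cos φ₁ sin φ₂ − sin φ₁ cos φ₂ cos Δλ) = 96.73°
At arrival: θ₂ = atan2(sin Δλ cos φ₁, −cos φ₂ sin φ₁ + sin φ₂ cos φ₁ cos Δλ) = 48.63°
Δθ = θ₂ − θ₁ = -48.1°

-48.1°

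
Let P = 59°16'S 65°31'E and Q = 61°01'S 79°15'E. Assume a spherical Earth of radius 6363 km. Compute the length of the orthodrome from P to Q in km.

782 km

Haversine: a = sin²(Δφ/2)+cos φ₁ cos φ₂ sin²(Δλ/2) = 0.00377;  σ = 2·atan2(√a,√(1−a))
σ = 7.043° → d = Rσ = 6363·0.12293 = 782 km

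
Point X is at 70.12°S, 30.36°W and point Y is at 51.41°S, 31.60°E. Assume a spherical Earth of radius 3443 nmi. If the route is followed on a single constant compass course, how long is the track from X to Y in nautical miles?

Rhumb course C = atan2(Δλ, Δψ) with Δψ = ln[tan(π/4+φ₂/2)/tan(π/4+φ₁/2)] = +0.6920, Δλ = +1.0814 → C = 57.38°
d = R·|Δφ| / |cos C| = 3443·0.32655 / 0.53900 = 2086 nmi

2086 nmi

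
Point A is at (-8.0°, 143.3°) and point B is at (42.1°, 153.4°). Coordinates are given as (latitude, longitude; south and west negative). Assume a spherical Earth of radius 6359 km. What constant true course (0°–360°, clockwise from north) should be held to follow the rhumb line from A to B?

10.5°

Meridional parts: M(φ₁)=-0.1401, M(φ₂)=+0.8115 → ΔM = +0.9516;  Δλ = +0.1763 rad
tan C = Δλ / ΔM = +0.1852 → C = 10.49°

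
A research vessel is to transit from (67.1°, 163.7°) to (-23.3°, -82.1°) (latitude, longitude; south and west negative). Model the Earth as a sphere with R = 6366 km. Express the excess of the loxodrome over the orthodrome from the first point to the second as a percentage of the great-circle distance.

5.3%

Great circle: σ = 2.1070 rad → d_gc = Rσ = 13413.1 km
Rhumb: Δφ = -1.5778, Δλ = +1.9932, Δψ = -2.0152, q = Δφ/Δψ = 0.7830 → d_rh = R√(Δφ²+q²Δλ²) = 14127.3 km
Excess = (14127.3 − 13413.1) / 13413.1 = 714.2 / 13413.1 = 5.32% ≈ 5.3%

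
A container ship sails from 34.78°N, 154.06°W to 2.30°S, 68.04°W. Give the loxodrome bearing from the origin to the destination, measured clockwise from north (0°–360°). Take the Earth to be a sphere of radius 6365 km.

114.6°

Meridional parts: M(φ₁)=+0.6482, M(φ₂)=-0.0402 → ΔM = -0.6883;  Δλ = +1.5013 rad
tan C = Δλ / ΔM = -2.1812 → C = 114.63°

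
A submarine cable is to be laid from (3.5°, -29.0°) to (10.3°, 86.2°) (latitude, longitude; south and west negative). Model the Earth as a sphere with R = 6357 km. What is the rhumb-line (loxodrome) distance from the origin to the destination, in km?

12704 km

Rhumb course C = atan2(Δλ, Δψ) with Δψ = ln[tan(π/4+φ₂/2)/tan(π/4+φ₁/2)] = +0.1196, Δλ = +2.0106 → C = 86.60°
d = R·|Δφ| / |cos C| = 6357·0.11868 / 0.05939 = 12704 km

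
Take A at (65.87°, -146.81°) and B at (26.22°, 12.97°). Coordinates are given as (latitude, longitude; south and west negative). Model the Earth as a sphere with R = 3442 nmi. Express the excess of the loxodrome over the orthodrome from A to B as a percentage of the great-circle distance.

27.9%

Great circle: σ = 1.5117 rad → d_gc = Rσ = 5203.2 nmi
Rhumb: Δφ = -0.6920, Δλ = +2.7887, Δψ = -1.0685, q = Δφ/Δψ = 0.6477 → d_rh = R√(Δφ²+q²Δλ²) = 6657.4 nmi
Excess = (6657.4 − 5203.2) / 5203.2 = 1454.2 / 5203.2 = 27.948% ≈ 27.9%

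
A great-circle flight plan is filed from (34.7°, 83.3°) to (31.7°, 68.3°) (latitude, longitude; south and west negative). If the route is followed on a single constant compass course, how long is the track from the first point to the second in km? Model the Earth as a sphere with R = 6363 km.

Δψ = ln[tan(π/4+φ₂/2)/tan(π/4+φ₁/2)] = -0.0626;  Δφ = -0.0524 rad,  Δλ = -0.2618 rad
q = Δφ/Δψ = 0.8366
d = R·√(Δφ² + q²Δλ²) = 6363·0.22519 = 1433 km

1433 km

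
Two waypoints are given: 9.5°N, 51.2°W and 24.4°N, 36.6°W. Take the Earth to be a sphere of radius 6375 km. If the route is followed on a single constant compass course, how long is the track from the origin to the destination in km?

2269 km

Δψ = ln[tan(π/4+φ₂/2)/tan(π/4+φ₁/2)] = +0.2728;  Δφ = +0.2601 rad,  Δλ = +0.2548 rad
q = Δφ/Δψ = 0.9534
d = R·√(Δφ² + q²Δλ²) = 6375·0.35587 = 2269 km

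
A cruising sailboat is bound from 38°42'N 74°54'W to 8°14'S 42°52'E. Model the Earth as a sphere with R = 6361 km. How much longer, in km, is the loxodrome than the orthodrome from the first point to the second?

311 km

Great circle: cos σ = sin φ₁ sin φ₂ + cos φ₁ cos φ₂ cos Δλ,  σ = 2.0369 rad → d_gc = 12956.4 km
Rhumb line: Δψ = -0.8778, q = Δφ/Δψ = 0.9332, d_rh = R√(Δφ²+q²Δλ²) = 13267.3 km
Excess = 13267.3 − 12956.4 = 310.9 ≈ 311 km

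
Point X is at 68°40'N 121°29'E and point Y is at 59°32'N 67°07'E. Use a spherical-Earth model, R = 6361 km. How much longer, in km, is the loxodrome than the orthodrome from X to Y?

Great circle: cos σ = sin φ₁ sin φ₂ + cos φ₁ cos φ₂ cos Δλ,  σ = 0.4267 rad → d_gc = 2714.4 km
Rhumb line: Δψ = -0.3687, q = Δφ/Δψ = 0.4324, d_rh = R√(Δφ²+q²Δλ²) = 2799.8 km
Excess = 2799.8 − 2714.4 = 85.4 ≈ 85 km

85 km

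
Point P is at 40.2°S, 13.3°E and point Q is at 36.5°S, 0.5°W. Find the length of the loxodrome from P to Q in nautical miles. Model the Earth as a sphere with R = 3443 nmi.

Rhumb course C = atan2(Δλ, Δψ) with Δψ = ln[tan(π/4+φ₂/2)/tan(π/4+φ₁/2)] = +0.0824, Δλ = -0.2409 → C = 288.88°
d = R·|Δφ| / |cos C| = 3443·0.06458 / 0.32361 = 687 nmi

687 nmi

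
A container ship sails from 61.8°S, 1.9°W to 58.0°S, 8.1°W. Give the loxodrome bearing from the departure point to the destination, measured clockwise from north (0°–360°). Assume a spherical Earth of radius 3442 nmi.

320.7°

Meridional parts: M(φ₁)=-1.3816, M(φ₂)=-1.2492 → ΔM = +0.1324;  Δλ = -0.1082 rad
tan C = Δλ / ΔM = -0.8172 → C = 320.74°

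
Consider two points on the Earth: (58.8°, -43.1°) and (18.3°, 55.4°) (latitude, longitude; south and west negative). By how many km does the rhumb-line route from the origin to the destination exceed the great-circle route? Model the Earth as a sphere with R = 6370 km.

553 km

Great circle: cos σ = sin φ₁ sin φ₂ + cos φ₁ cos φ₂ cos Δλ,  σ = 1.3736 rad → d_gc = 8750.1 km
Rhumb line: Δψ = -0.9508, q = Δφ/Δψ = 0.7434, d_rh = R√(Δφ²+q²Δλ²) = 9303.2 km
Excess = 9303.2 − 8750.1 = 553.1 ≈ 553 km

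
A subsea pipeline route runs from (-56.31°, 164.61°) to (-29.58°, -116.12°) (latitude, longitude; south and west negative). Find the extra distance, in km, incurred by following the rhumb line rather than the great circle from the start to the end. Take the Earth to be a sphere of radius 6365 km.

Great circle: cos σ = sin φ₁ sin φ₂ + cos φ₁ cos φ₂ cos Δλ,  σ = 1.0466 rad → d_gc = 6661.4 km
Rhumb line: Δψ = +0.6539, q = Δφ/Δψ = 0.7134, d_rh = R√(Δφ²+q²Δλ²) = 6949.1 km
Excess = 6949.1 − 6661.4 = 287.7 ≈ 288 km

288 km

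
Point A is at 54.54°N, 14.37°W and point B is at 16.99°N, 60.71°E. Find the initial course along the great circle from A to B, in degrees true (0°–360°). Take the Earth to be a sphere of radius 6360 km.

θ = atan2( sin Δλ·cos φ₂ ,  cos φ₁ sin φ₂ − sin φ₁ cos φ₂ cos Δλ )
  = atan2(+0.9241, -0.0310) = 91.92°

91.9°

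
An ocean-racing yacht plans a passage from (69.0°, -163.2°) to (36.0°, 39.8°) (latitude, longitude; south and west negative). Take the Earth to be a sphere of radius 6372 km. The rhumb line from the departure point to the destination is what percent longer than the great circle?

Great circle: σ = 1.2851 rad → d_gc = Rσ = 8188.4 km
Rhumb: Δφ = -0.5760, Δλ = -2.7402, Δψ = -1.0113, q = Δφ/Δψ = 0.5695 → d_rh = R√(Δφ²+q²Δλ²) = 10599.8 km
Excess = (10599.8 − 8188.4) / 8188.4 = 2411.4 / 8188.4 = 29.449% ≈ 29.4%

29.4%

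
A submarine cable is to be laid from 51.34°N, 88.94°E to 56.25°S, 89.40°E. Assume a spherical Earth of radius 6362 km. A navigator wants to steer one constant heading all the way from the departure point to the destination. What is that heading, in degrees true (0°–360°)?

179.8°

Δψ = ln[tan(π/4+φ₂/2)/tan(π/4+φ₁/2)] = -2.2405
Δλ = +0.0080 rad (taken the short way round)
course = atan2(Δλ, Δψ) = 179.79°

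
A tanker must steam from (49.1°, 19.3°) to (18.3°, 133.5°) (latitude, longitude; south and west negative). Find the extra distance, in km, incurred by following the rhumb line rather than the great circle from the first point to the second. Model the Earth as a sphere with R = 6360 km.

Great circle: cos σ = sin φ₁ sin φ₂ + cos φ₁ cos φ₂ cos Δλ,  σ = 1.5883 rad → d_gc = 10101.5 km
Rhumb line: Δψ = -0.6615, q = Δφ/Δψ = 0.8126, d_rh = R√(Δφ²+q²Δλ²) = 10853.9 km
Excess = 10853.9 − 10101.5 = 752.4 ≈ 752 km

752 km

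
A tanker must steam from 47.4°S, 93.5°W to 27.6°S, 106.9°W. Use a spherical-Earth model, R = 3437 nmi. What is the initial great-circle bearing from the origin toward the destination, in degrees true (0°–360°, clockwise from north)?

327.4°

N = sin Δλ·cos φ₂ = -0.2054;  D = cos φ₁ sin φ₂ − sin φ₁ cos φ₂ cos Δλ = +0.3210
initial course = atan2(N, D) = 327.39°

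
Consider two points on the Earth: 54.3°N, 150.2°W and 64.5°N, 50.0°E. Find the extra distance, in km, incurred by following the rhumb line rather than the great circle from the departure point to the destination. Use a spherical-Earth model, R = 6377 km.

2346 km

Great circle: cos σ = sin φ₁ sin φ₂ + cos φ₁ cos φ₂ cos Δλ,  σ = 1.0504 rad → d_gc = 6698.5 km
Rhumb line: Δψ = +0.3529, q = Δφ/Δψ = 0.5045, d_rh = R√(Δφ²+q²Δλ²) = 9044.2 km
Excess = 9044.2 − 6698.5 = 2345.7 ≈ 2346 km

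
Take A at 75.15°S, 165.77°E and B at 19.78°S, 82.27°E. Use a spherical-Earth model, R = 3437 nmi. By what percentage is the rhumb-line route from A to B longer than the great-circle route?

Great circle: σ = 1.2085 rad → d_gc = Rσ = 4153.7 nmi
Rhumb: Δφ = +0.9664, Δλ = -1.4573, Δψ = +1.6855, q = Δφ/Δψ = 0.5734 → d_rh = R√(Δφ²+q²Δλ²) = 4390.9 nmi
Excess = (4390.9 − 4153.7) / 4153.7 = 237.2 / 4153.7 = 5.71% ≈ 5.7%

5.7%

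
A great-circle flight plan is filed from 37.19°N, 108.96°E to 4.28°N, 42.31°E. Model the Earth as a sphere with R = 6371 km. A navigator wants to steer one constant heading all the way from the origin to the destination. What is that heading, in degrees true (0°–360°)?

Meridional parts: M(φ₁)=+0.7001, M(φ₂)=+0.0748 → ΔM = -0.6254;  Δλ = -1.1633 rad
tan C = Δλ / ΔM = +1.8601 → C = 241.74°

241.7°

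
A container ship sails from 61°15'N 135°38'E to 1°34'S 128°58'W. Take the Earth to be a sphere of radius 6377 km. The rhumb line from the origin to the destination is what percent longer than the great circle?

Great circle: σ = 1.6401 rad → d_gc = Rσ = 10458.7 km
Rhumb: Δφ = -1.0964, Δλ = +1.6650, Δψ = -1.3888, q = Δφ/Δψ = 0.7894 → d_rh = R√(Δφ²+q²Δλ²) = 10915.2 km
Excess = (10915.2 − 10458.7) / 10458.7 = 456.5 / 10458.7 = 4.36% ≈ 4.4%

4.4%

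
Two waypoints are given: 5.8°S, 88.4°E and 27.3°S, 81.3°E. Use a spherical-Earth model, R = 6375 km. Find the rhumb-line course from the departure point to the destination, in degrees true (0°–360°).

Meridional parts: M(φ₁)=-0.1014, M(φ₂)=-0.4956 → ΔM = -0.3942;  Δλ = -0.1239 rad
tan C = Δλ / ΔM = +0.3144 → C = 197.45°

197.5°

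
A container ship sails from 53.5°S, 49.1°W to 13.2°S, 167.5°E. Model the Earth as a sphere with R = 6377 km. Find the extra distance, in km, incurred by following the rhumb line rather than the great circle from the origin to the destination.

1728 km

Great circle: cos σ = sin φ₁ sin φ₂ + cos φ₁ cos φ₂ cos Δλ,  σ = 1.8560 rad → d_gc = 11835.7 km
Rhumb line: Δψ = +0.8770, q = Δφ/Δψ = 0.8020, d_rh = R√(Δφ²+q²Δλ²) = 13564.0 km
Excess = 13564.0 − 11835.7 = 1728.3 ≈ 1728 km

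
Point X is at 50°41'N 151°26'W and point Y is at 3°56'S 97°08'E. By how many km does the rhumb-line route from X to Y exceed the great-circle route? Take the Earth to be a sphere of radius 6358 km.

509 km

Great circle: cos σ = sin φ₁ sin φ₂ + cos φ₁ cos φ₂ cos Δλ,  σ = 1.8588 rad → d_gc = 11818.4 km
Rhumb line: Δψ = -1.0981, q = Δφ/Δψ = 0.8681, d_rh = R√(Δφ²+q²Δλ²) = 12327.3 km
Excess = 12327.3 − 11818.4 = 508.9 ≈ 509 km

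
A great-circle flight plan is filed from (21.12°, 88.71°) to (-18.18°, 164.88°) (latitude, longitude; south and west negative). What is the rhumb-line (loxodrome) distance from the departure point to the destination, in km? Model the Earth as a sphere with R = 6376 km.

Rhumb course C = atan2(Δλ, Δψ) with Δψ = ln[tan(π/4+φ₂/2)/tan(π/4+φ₁/2)] = -0.7000, Δλ = +1.3294 → C = 117.77°
d = R·|Δφ| / |cos C| = 6376·0.68591 / 0.46592 = 9387 km

9387 km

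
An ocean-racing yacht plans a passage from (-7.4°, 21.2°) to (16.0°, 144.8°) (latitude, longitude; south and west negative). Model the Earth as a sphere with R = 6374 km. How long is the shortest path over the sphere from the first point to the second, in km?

cos σ = sin φ₁ sin φ₂ + cos φ₁ cos φ₂ cos Δλ
      = sin(-7.40°)sin(16.00°) + cos(-7.40°)cos(16.00°)cos(123.60°) = -0.5630
σ = 124.265° → d = Rσ = 6374·2.16884 = 13824 km

13824 km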